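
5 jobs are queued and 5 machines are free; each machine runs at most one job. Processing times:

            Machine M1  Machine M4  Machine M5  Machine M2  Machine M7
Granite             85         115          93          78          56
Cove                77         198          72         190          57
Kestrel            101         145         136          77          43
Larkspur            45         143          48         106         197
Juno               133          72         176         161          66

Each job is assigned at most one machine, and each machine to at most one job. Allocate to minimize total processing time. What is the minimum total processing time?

Minimum total: 310 min

This is a one-to-one assignment (minimum-cost bipartite matching).
Optimal: Granite→Machine M2 (78 min), Cove→Machine M5 (72 min), Kestrel→Machine M7 (43 min), Larkspur→Machine M1 (45 min), Juno→Machine M4 (72 min) — total 78+72+43+45+72 = 310 min.
Row-greedy (each job in turn takes its cheapest remaining machine) gives 322 min, worse by 12.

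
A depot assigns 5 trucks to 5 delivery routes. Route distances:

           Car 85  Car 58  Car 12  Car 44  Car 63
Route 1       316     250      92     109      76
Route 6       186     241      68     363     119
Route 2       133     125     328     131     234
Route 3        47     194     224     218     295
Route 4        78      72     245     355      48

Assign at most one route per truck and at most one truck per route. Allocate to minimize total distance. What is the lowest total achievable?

Minimum total: 394 km

Optimal: Car 85→Route 3 (47 km), Car 58→Route 4 (72 km), Car 12→Route 6 (68 km), Car 44→Route 2 (131 km), Car 63→Route 1 (76 km) — total 47+72+68+131+76 = 394 km.
Column-greedy (each route in turn goes to its cheapest remaining truck) gives 671 km, worse by 277.
No other one-to-one assignment undercuts 394 km.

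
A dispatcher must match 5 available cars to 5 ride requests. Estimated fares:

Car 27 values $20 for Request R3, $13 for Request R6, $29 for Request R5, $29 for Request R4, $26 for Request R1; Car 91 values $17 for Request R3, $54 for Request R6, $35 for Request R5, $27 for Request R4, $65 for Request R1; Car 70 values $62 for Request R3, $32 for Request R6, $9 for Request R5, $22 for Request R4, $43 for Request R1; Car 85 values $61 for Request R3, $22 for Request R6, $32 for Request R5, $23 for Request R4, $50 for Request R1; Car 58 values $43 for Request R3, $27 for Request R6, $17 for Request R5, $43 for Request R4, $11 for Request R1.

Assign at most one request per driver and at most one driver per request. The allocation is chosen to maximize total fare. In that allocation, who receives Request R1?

Car 85 receives Request R1.

Optimal: Car 27→Request R5 ($29), Car 91→Request R6 ($54), Car 70→Request R3 ($62), Car 85→Request R1 ($50), Car 58→Request R4 ($43) — total 29+54+62+50+43 = $238.
Max-entry greedy (repeatedly take the single best remaining cell) gives $215, worse by 23.
Next-best assignment: Car 27→Request R5, Car 91→Request R6, Car 70→Request R1, Car 85→Request R3, Car 58→Request R4 = $230.
Swapping Car 91↔Car 70 (Car 91→Request R3 $17, Car 70→Request R6 $32) loses 67.
Checked against all permutations: $238 is optimal.
Car 85's own top request is Request R3 ($61), but forcing Car 85→Request R3 and reassigning the rest optimally gives only $230 — worse by 8.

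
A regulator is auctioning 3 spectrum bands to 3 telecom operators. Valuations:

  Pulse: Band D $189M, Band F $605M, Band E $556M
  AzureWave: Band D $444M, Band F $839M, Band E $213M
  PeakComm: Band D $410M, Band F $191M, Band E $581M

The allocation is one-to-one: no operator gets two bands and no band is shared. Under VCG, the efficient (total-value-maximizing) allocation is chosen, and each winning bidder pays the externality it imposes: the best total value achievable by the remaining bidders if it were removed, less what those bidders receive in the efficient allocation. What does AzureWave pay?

Efficient allocation: Pulse→Band E ($556M), AzureWave→Band F ($839M), PeakComm→Band D ($410M); total welfare W = $1805M.
AzureWave receives Band F at value $839M, so the others get W − 839 = $966M.
Without AzureWave: best allocation of the remaining 2 bidders over all 3 bands is Pulse→Band F ($605M), PeakComm→Band E ($581M), total $1186M.
VCG payment = (others' best without AzureWave) − (others' welfare with AzureWave) = 1186 − 966 = $220M.

AzureWave pays $220M.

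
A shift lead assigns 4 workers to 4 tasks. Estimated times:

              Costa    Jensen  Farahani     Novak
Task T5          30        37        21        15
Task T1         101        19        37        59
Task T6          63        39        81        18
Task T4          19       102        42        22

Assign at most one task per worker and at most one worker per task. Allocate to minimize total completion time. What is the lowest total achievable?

This is a one-to-one assignment (minimum-cost bipartite matching).
Optimal: Costa→Task T4 (19 min), Jensen→Task T1 (19 min), Farahani→Task T5 (21 min), Novak→Task T6 (18 min) — total 19+19+21+18 = 77 min.

Minimum total: 77 min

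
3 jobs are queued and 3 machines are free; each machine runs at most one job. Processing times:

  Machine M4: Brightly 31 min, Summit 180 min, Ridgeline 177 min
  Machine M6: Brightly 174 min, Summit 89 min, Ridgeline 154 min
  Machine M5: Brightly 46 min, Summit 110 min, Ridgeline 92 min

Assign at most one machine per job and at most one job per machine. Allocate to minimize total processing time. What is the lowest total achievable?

Optimal: Brightly→Machine M4 (31 min), Summit→Machine M6 (89 min), Ridgeline→Machine M5 (92 min) — total 31+89+92 = 212 min.
Swapping Ridgeline↔Summit (Ridgeline→Machine M6 154 min, Summit→Machine M5 110 min) adds 83.

Minimum total: 212 min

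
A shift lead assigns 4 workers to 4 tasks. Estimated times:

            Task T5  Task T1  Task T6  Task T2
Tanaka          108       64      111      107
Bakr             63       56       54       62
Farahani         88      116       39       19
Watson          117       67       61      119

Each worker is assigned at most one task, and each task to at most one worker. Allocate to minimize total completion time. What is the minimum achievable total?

Min total: 207 min

This is the linear assignment problem.
Optimal: Tanaka→Task T1 (64 min), Bakr→Task T5 (63 min), Farahani→Task T2 (19 min), Watson→Task T6 (61 min) — total 64+63+19+61 = 207 min.
Column-greedy (each task in turn goes to its cheapest remaining worker) gives 285 min, worse by 78.
Swapping Tanaka↔Bakr (Tanaka→Task T5 108 min, Bakr→Task T1 56 min) adds 37.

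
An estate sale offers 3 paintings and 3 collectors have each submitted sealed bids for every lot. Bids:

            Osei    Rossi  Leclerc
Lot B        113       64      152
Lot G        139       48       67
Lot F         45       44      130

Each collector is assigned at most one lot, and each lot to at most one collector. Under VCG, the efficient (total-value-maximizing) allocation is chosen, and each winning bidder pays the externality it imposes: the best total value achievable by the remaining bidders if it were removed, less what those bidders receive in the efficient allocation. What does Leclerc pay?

Leclerc pays $20.

Efficient allocation: Osei→Lot G ($139), Rossi→Lot F ($44), Leclerc→Lot B ($152); total welfare W = $335.
Leclerc receives Lot B at value $152, so the others get W − 152 = $183.
Without Leclerc: best allocation of the remaining 2 bidders over all 3 lots is Osei→Lot G ($139), Rossi→Lot B ($64), total $203.
VCG payment = (others' best without Leclerc) − (others' welfare with Leclerc) = 203 − 183 = $20.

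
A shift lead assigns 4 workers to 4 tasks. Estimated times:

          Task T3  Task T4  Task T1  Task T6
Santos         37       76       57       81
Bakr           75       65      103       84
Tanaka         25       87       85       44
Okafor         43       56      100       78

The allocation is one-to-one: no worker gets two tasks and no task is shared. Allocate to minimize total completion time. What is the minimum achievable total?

Minimum total: 209 min

This is the linear assignment problem.
Optimal: Santos→Task T1 (57 min), Bakr→Task T4 (65 min), Tanaka→Task T6 (44 min), Okafor→Task T3 (43 min) — total 57+65+44+43 = 209 min.
Column-greedy (each task in turn goes to its cheapest remaining worker) gives 222 min, worse by 13.
Checked against all permutations: 209 min is optimal.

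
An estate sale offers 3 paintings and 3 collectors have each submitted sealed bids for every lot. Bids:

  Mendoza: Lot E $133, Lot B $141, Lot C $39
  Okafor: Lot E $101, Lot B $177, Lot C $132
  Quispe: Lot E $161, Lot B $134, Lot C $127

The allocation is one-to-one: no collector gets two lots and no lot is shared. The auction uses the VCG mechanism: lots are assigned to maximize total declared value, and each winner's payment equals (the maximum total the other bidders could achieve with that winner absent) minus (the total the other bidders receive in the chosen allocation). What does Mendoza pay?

Efficient allocation: Mendoza→Lot E ($133), Okafor→Lot B ($177), Quispe→Lot C ($127); total welfare W = $437.
Mendoza receives Lot E at value $133, so the others get W − 133 = $304.
Without Mendoza: best allocation of the remaining 2 bidders over all 3 lots is Okafor→Lot B ($177), Quispe→Lot E ($161), total $338.
VCG payment = (others' best without Mendoza) − (others' welfare with Mendoza) = 338 − 304 = $34.

Mendoza pays $34.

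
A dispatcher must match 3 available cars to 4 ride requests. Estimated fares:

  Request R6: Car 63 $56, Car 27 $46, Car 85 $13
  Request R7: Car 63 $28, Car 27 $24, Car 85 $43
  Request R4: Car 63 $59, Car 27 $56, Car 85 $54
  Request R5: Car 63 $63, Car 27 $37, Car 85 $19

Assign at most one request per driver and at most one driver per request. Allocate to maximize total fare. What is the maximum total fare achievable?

Optimal: Car 63→Request R5 ($63), Car 27→Request R6 ($46), Car 85→Request R4 ($54) — total 63+46+54 = $163.
Max-entry greedy (repeatedly take the single best remaining cell) gives $162, worse by 1.
Next-best assignment: Car 63→Request R5, Car 27→Request R4, Car 85→Request R7 = $162.
Swapping Car 63↔Car 85 (Car 63→Request R4 $59, Car 85→Request R5 $19) loses 39.
No other one-to-one assignment exceeds $163.

Max total: $163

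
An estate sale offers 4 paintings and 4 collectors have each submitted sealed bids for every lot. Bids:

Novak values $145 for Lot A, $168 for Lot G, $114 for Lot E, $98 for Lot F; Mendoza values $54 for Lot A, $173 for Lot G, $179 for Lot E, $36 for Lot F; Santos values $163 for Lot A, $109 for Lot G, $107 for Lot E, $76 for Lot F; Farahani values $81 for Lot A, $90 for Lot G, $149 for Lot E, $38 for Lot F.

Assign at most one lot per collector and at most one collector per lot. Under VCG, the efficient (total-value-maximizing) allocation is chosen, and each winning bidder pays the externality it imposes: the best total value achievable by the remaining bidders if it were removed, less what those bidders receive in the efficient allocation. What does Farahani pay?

Efficient allocation: Novak→Lot F ($98), Mendoza→Lot G ($173), Santos→Lot A ($163), Farahani→Lot E ($149); total welfare W = $583.
Farahani receives Lot E at value $149, so the others get W − 149 = $434.
Without Farahani: best allocation of the remaining 3 bidders over all 4 lots is Novak→Lot G ($168), Mendoza→Lot E ($179), Santos→Lot A ($163), total $510.
VCG payment = (others' best without Farahani) − (others' welfare with Farahani) = 510 − 434 = $76.

Farahani pays $76.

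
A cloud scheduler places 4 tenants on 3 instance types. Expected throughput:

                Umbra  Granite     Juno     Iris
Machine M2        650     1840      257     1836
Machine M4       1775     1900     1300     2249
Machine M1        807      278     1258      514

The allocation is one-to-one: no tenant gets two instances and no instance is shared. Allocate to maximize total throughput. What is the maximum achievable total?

Optimal: Granite→Machine M2 (1840 ops/s), Iris→Machine M4 (2249 ops/s), Juno→Machine M1 (1258 ops/s) — total 1840+2249+1258 = 5347 ops/s.
Row-greedy (each tenant in turn takes its best remaining instance) gives 4873 ops/s, worse by 474.
Every other assignment is strictly worse.

Maximum total: 5347 ops/s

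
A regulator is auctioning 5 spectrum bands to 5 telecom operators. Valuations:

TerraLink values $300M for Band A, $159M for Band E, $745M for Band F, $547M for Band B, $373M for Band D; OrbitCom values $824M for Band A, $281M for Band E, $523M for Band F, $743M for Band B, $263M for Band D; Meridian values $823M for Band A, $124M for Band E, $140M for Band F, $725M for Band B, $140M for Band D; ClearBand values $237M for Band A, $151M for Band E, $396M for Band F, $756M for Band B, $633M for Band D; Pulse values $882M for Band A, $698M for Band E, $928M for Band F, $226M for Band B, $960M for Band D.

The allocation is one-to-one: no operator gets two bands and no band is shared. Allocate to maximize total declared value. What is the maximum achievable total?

Maximum total: $3642M

Optimal: TerraLink→Band F ($745M), OrbitCom→Band B ($743M), Meridian→Band A ($823M), ClearBand→Band D ($633M), Pulse→Band E ($698M) — total 745+743+823+633+698 = $3642M.
Max-entry greedy (repeatedly take the single best remaining cell) gives $3409M, worse by 233.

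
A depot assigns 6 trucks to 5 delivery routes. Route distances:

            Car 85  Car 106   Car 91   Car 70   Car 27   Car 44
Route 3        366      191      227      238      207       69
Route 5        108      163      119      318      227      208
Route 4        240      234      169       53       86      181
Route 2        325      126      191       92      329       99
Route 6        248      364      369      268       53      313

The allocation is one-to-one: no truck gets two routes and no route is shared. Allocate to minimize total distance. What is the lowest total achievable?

Optimal: Car 44→Route 3 (69 km), Car 85→Route 5 (108 km), Car 70→Route 4 (53 km), Car 106→Route 2 (126 km), Car 27→Route 6 (53 km) — total 69+108+53+126+53 = 409 km.
Row-greedy (each truck in turn takes its cheapest remaining route) gives 694 km, worse by 285.
Next-best assignment: Car 44→Route 3, Car 91→Route 5, Car 70→Route 4, Car 106→Route 2, Car 27→Route 6 = 420 km.
Swapping Car 70↔Car 85 (Car 70→Route 5 318 km, Car 85→Route 4 240 km) adds 397.

Minimum total: 409 km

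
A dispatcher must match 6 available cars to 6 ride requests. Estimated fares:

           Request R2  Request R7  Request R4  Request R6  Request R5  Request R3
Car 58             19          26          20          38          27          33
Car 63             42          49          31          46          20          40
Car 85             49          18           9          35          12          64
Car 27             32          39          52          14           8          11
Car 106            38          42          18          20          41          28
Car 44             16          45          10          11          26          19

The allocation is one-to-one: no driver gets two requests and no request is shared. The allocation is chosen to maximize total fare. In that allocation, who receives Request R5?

Optimal: Car 58→Request R6 ($38), Car 63→Request R2 ($42), Car 85→Request R3 ($64), Car 27→Request R4 ($52), Car 106→Request R5 ($41), Car 44→Request R7 ($45) — total 38+42+64+52+41+45 = $282.
Max-entry greedy (repeatedly take the single best remaining cell) gives $260, worse by 22.
Next-best assignment: Car 58→Request R5, Car 63→Request R6, Car 85→Request R3, Car 27→Request R4, Car 106→Request R2, Car 44→Request R7 = $272.
Checked against all permutations: $282 is optimal.
Car 106's own top request is Request R7 ($42), but forcing Car 106→Request R7 and reassigning the rest optimally gives only $264 — worse by 18.

Car 106 receives Request R5.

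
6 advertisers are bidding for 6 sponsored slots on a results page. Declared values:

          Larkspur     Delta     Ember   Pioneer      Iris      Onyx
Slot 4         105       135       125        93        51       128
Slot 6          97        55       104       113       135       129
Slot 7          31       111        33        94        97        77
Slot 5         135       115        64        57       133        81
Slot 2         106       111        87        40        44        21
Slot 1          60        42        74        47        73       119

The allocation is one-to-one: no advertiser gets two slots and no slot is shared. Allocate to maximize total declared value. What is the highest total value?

Optimal: Larkspur→Slot 5 ($135), Delta→Slot 2 ($111), Ember→Slot 4 ($125), Pioneer→Slot 7 ($94), Iris→Slot 6 ($135), Onyx→Slot 1 ($119) — total 135+111+125+94+135+119 = $719.
Row-greedy (each advertiser in turn takes its best remaining slot) gives $562, worse by 157.
Next-best assignment: Larkspur→Slot 2, Delta→Slot 7, Ember→Slot 4, Pioneer→Slot 6, Iris→Slot 5, Onyx→Slot 1 = $707.

Maximum total: $719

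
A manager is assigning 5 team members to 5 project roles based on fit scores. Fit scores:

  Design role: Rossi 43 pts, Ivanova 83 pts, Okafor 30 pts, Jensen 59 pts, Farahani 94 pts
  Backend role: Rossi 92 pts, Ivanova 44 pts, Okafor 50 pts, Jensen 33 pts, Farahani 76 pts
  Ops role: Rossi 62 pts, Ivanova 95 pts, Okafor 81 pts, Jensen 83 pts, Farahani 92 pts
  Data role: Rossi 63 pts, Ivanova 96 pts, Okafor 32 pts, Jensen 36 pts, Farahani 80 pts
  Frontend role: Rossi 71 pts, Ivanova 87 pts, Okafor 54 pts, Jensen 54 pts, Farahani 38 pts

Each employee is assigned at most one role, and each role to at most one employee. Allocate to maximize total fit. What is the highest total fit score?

This is the linear assignment problem.
Optimal: Rossi→Backend role (92 pts), Ivanova→Data role (96 pts), Okafor→Frontend role (54 pts), Jensen→Ops role (83 pts), Farahani→Design role (94 pts) — total 92+96+54+83+94 = 419 pts.
Row-greedy (each employee in turn takes its best remaining role) gives 366 pts, worse by 53.
Checked against all permutations: 419 pts is optimal.

Maximum total: 419 pts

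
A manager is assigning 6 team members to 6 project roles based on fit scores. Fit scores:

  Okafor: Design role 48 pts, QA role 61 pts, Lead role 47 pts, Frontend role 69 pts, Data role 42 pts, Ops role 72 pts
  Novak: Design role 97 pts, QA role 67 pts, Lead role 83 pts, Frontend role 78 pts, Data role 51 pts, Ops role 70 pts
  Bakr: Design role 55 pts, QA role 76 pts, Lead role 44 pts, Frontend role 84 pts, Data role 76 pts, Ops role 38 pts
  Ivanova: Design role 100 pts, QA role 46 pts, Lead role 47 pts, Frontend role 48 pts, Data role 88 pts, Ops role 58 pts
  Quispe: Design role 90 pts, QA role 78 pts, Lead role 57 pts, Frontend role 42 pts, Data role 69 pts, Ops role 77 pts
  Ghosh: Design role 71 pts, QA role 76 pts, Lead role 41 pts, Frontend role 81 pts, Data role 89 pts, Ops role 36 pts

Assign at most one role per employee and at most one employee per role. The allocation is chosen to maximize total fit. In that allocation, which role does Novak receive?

Novak receives Lead role.

Optimal: Okafor→Ops role (72 pts), Novak→Lead role (83 pts), Bakr→Frontend role (84 pts), Ivanova→Design role (100 pts), Quispe→QA role (78 pts), Ghosh→Data role (89 pts) — total 72+83+84+100+78+89 = 506 pts.
Row-greedy (each employee in turn takes its best remaining role) gives 460 pts, worse by 46.
Novak's own top role is Design role (97 pts), but forcing Novak→Design role and reassigning the rest optimally gives only 474 pts — worse by 32.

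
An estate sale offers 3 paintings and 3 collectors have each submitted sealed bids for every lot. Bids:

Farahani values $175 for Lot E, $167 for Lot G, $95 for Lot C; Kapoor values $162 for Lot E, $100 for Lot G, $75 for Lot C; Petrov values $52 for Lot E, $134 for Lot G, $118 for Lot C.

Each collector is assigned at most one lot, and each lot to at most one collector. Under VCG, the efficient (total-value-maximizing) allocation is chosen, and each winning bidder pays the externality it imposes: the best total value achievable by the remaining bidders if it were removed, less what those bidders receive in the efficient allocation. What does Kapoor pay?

Kapoor pays $24.

Efficient allocation: Farahani→Lot G ($167), Kapoor→Lot E ($162), Petrov→Lot C ($118); total welfare W = $447.
Kapoor receives Lot E at value $162, so the others get W − 162 = $285.
Without Kapoor: best allocation of the remaining 2 bidders over all 3 lots is Farahani→Lot E ($175), Petrov→Lot G ($134), total $309.
VCG payment = (others' best without Kapoor) − (others' welfare with Kapoor) = 309 − 285 = $24.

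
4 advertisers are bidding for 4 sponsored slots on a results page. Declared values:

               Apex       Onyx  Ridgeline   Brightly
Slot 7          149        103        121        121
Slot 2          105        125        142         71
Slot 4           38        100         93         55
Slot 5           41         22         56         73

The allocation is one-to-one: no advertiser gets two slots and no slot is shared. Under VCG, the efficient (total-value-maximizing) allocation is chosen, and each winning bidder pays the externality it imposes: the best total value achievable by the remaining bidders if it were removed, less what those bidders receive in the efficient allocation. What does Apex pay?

Apex pays $48.

Efficient allocation: Apex→Slot 7 ($149), Onyx→Slot 4 ($100), Ridgeline→Slot 2 ($142), Brightly→Slot 5 ($73); total welfare W = $464.
Apex receives Slot 7 at value $149, so the others get W − 149 = $315.
Without Apex: best allocation of the remaining 3 bidders over all 4 slots is Onyx→Slot 4 ($100), Ridgeline→Slot 2 ($142), Brightly→Slot 7 ($121), total $363.
VCG payment = (others' best without Apex) − (others' welfare with Apex) = 363 − 315 = $48.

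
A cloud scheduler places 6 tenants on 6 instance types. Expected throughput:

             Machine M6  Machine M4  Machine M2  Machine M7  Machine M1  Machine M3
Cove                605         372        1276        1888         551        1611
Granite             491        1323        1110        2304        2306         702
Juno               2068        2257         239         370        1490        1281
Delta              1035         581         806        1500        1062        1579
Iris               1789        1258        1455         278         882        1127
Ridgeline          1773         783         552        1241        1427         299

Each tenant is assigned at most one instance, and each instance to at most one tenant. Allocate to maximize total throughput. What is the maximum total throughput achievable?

Optimal: Cove→Machine M7 (1888 ops/s), Granite→Machine M1 (2306 ops/s), Juno→Machine M4 (2257 ops/s), Delta→Machine M3 (1579 ops/s), Iris→Machine M2 (1455 ops/s), Ridgeline→Machine M6 (1773 ops/s) — total 1888+2306+2257+1579+1455+1773 = 11258 ops/s.
Max-entry greedy (repeatedly take the single best remaining cell) gives 10371 ops/s, worse by 887.

Maximum total: 11258 ops/s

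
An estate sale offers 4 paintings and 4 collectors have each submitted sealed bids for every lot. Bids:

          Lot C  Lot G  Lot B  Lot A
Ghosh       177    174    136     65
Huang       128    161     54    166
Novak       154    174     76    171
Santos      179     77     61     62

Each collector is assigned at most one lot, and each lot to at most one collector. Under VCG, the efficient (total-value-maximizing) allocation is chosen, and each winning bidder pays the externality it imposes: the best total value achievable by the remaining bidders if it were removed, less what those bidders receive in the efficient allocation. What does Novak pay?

Efficient allocation: Ghosh→Lot B ($136), Huang→Lot A ($166), Novak→Lot G ($174), Santos→Lot C ($179); total welfare W = $655.
Novak receives Lot G at value $174, so the others get W − 174 = $481.
Without Novak: best allocation of the remaining 3 bidders over all 4 lots is Ghosh→Lot G ($174), Huang→Lot A ($166), Santos→Lot C ($179), total $519.
VCG payment = (others' best without Novak) − (others' welfare with Novak) = 519 − 481 = $38.

Novak pays $38.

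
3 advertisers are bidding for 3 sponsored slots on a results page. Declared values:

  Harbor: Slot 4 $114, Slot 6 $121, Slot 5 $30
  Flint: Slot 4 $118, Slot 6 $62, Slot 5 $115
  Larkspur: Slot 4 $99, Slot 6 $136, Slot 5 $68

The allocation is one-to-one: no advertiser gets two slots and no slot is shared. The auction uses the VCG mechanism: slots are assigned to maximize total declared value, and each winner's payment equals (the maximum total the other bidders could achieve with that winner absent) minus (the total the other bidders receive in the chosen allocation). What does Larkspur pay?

Larkspur pays $10.

Efficient allocation: Harbor→Slot 4 ($114), Flint→Slot 5 ($115), Larkspur→Slot 6 ($136); total welfare W = $365.
Larkspur receives Slot 6 at value $136, so the others get W − 136 = $229.
Without Larkspur: best allocation of the remaining 2 bidders over all 3 slots is Harbor→Slot 6 ($121), Flint→Slot 4 ($118), total $239.
VCG payment = (others' best without Larkspur) − (others' welfare with Larkspur) = 239 − 229 = $10.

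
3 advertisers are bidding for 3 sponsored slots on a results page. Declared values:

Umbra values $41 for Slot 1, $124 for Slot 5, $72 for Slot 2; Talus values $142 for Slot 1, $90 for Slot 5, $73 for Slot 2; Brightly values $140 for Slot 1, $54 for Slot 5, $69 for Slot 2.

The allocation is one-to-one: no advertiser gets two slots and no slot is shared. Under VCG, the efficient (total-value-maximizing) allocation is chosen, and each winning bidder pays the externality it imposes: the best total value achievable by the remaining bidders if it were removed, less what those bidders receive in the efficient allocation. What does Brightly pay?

Brightly pays $69.

Efficient allocation: Umbra→Slot 5 ($124), Talus→Slot 2 ($73), Brightly→Slot 1 ($140); total welfare W = $337.
Brightly receives Slot 1 at value $140, so the others get W − 140 = $197.
Without Brightly: best allocation of the remaining 2 bidders over all 3 slots is Umbra→Slot 5 ($124), Talus→Slot 1 ($142), total $266.
VCG payment = (others' best without Brightly) − (others' welfare with Brightly) = 266 − 197 = $69.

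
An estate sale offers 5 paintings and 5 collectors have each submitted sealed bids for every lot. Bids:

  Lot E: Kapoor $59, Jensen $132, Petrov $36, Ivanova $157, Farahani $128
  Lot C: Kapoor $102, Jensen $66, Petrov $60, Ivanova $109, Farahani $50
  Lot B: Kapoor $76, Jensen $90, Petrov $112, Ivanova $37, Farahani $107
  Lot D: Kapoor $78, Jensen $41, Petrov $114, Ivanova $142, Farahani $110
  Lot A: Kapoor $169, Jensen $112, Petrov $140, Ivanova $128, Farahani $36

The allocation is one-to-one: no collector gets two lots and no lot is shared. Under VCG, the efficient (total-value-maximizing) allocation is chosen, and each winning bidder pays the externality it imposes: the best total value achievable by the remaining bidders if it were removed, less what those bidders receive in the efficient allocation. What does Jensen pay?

Efficient allocation: Kapoor→Lot A ($169), Jensen→Lot E ($132), Petrov→Lot B ($112), Ivanova→Lot C ($109), Farahani→Lot D ($110); total welfare W = $632.
Jensen receives Lot E at value $132, so the others get W − 132 = $500.
Without Jensen: best allocation of the remaining 4 bidders over all 5 lots is Kapoor→Lot A ($169), Petrov→Lot B ($112), Ivanova→Lot D ($142), Farahani→Lot E ($128), total $551.
VCG payment = (others' best without Jensen) − (others' welfare with Jensen) = 551 − 500 = $51.

Jensen pays $51.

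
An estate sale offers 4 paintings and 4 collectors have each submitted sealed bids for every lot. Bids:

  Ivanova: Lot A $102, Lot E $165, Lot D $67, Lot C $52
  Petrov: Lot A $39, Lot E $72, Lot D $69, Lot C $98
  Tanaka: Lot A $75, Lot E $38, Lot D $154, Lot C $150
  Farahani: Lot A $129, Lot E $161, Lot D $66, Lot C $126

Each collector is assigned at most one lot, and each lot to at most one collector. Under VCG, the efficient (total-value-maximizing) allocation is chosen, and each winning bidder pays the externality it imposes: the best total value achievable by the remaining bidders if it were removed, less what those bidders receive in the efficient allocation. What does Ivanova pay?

Efficient allocation: Ivanova→Lot E ($165), Petrov→Lot C ($98), Tanaka→Lot D ($154), Farahani→Lot A ($129); total welfare W = $546.
Ivanova receives Lot E at value $165, so the others get W − 165 = $381.
Without Ivanova: best allocation of the remaining 3 bidders over all 4 lots is Petrov→Lot C ($98), Tanaka→Lot D ($154), Farahani→Lot E ($161), total $413.
VCG payment = (others' best without Ivanova) − (others' welfare with Ivanova) = 413 − 381 = $32.

Ivanova pays $32.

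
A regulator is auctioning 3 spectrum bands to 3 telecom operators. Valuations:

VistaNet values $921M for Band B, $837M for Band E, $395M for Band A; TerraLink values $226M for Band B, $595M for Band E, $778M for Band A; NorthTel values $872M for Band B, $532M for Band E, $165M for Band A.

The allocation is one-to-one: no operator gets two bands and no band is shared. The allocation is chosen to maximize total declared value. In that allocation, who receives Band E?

This is a one-to-one assignment (maximum-weight bipartite matching).
Optimal: VistaNet→Band E ($837M), TerraLink→Band A ($778M), NorthTel→Band B ($872M) — total 837+778+872 = $2487M.
Max-entry greedy (repeatedly take the single best remaining cell) gives $2231M, worse by 256.
Next-best assignment: VistaNet→Band B, TerraLink→Band A, NorthTel→Band E = $2231M.
Checked against all permutations: $2487M is optimal.
VistaNet's own top band is Band B ($921M), but forcing VistaNet→Band B and reassigning the rest optimally gives only $2231M — worse by 256.

VistaNet receives Band E.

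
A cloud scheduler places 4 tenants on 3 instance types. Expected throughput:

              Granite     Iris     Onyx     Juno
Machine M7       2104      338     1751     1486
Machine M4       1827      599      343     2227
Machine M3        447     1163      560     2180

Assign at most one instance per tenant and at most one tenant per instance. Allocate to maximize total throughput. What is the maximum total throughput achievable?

Optimal: Onyx→Machine M7 (1751 ops/s), Granite→Machine M4 (1827 ops/s), Juno→Machine M3 (2180 ops/s) — total 1751+1827+2180 = 5758 ops/s.
Swapping Granite↔Onyx (Granite→Machine M7 2104 ops/s, Onyx→Machine M4 343 ops/s) loses 1131.
Every other assignment is strictly worse.

Maximum total: 5758 ops/s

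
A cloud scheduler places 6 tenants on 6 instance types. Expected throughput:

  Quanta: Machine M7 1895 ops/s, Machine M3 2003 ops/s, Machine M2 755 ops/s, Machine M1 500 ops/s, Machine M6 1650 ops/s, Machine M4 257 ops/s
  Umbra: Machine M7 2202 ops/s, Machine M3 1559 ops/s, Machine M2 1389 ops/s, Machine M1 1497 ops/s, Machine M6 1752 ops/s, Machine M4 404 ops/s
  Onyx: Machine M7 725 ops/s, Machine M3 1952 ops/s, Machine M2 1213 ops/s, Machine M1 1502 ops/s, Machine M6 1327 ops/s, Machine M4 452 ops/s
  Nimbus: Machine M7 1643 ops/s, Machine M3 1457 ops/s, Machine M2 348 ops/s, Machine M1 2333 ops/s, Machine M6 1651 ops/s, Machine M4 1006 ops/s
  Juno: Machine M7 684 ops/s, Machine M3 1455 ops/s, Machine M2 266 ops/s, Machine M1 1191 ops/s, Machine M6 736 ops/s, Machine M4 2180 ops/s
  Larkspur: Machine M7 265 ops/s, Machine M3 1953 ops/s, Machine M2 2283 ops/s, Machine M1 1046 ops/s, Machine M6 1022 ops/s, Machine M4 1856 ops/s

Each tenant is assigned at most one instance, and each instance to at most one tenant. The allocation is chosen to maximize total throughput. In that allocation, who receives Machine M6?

Optimal: Quanta→Machine M6 (1650 ops/s), Umbra→Machine M7 (2202 ops/s), Onyx→Machine M3 (1952 ops/s), Nimbus→Machine M1 (2333 ops/s), Juno→Machine M4 (2180 ops/s), Larkspur→Machine M2 (2283 ops/s) — total 1650+2202+1952+2333+2180+2283 = 12600 ops/s.
Column-greedy (each instance in turn goes to its best remaining tenant) gives 12328 ops/s, worse by 272.
Next-best assignment: Quanta→Machine M7, Umbra→Machine M6, Onyx→Machine M3, Nimbus→Machine M1, Juno→Machine M4, Larkspur→Machine M2 = 12395 ops/s.
Quanta's own top instance is Machine M3 (2003 ops/s), but forcing Quanta→Machine M3 and reassigning the rest optimally gives only 12328 ops/s — worse by 272.

Quanta receives Machine M6.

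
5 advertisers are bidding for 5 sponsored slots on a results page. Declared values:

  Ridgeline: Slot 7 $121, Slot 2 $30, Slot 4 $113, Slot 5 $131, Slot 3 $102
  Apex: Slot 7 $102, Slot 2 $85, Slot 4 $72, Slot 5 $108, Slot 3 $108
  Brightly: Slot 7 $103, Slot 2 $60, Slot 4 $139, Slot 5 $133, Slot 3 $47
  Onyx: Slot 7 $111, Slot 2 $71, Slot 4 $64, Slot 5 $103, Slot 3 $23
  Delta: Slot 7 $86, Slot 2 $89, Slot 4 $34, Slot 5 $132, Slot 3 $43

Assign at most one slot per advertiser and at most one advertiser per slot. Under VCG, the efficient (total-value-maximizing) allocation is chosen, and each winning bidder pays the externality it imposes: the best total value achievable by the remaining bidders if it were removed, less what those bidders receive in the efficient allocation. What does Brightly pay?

Efficient allocation: Ridgeline→Slot 5 ($131), Apex→Slot 3 ($108), Brightly→Slot 4 ($139), Onyx→Slot 7 ($111), Delta→Slot 2 ($89); total welfare W = $578.
Brightly receives Slot 4 at value $139, so the others get W − 139 = $439.
Without Brightly: best allocation of the remaining 4 bidders over all 5 slots is Ridgeline→Slot 4 ($113), Apex→Slot 3 ($108), Onyx→Slot 7 ($111), Delta→Slot 5 ($132), total $464.
VCG payment = (others' best without Brightly) − (others' welfare with Brightly) = 464 − 439 = $25.

Brightly pays $25.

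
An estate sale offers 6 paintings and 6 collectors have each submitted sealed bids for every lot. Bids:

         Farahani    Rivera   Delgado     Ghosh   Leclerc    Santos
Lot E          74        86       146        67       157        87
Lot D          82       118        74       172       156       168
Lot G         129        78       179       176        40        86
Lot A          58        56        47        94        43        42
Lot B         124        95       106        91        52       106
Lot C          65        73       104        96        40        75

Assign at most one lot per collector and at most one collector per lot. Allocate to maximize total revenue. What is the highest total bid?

Optimal: Farahani→Lot B ($124), Rivera→Lot C ($73), Delgado→Lot G ($179), Ghosh→Lot A ($94), Leclerc→Lot E ($157), Santos→Lot D ($168) — total 124+73+179+94+157+168 = $795.
Row-greedy (each collector in turn takes its best remaining lot) gives $583, worse by 212.
Swapping Delgado↔Farahani (Delgado→Lot B $106, Farahani→Lot G $129) loses 68.

Max total: $795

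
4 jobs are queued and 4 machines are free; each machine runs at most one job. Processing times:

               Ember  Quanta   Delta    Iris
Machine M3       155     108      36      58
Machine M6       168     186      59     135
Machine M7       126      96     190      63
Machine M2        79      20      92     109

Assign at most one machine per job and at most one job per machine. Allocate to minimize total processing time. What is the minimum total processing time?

Optimal: Ember→Machine M7 (126 min), Quanta→Machine M2 (20 min), Delta→Machine M6 (59 min), Iris→Machine M3 (58 min) — total 126+20+59+58 = 263 min.
Min-entry greedy (repeatedly take the single cheapest remaining cell) gives 287 min, worse by 24.
Next-best assignment: Ember→Machine M6, Quanta→Machine M2, Delta→Machine M3, Iris→Machine M7 = 287 min.

Min total: 263 min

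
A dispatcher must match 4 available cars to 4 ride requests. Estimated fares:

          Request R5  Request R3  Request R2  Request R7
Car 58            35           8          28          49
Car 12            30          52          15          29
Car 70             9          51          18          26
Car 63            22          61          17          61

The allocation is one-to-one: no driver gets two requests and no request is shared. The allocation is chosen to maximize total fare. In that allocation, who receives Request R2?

Optimal: Car 58→Request R2 ($28), Car 12→Request R5 ($30), Car 70→Request R3 ($51), Car 63→Request R7 ($61) — total 28+30+51+61 = $170.
Row-greedy (each driver in turn takes its best remaining request) gives $141, worse by 29.
Next-best assignment: Car 58→Request R5, Car 12→Request R3, Car 70→Request R2, Car 63→Request R7 = $166.
Car 58's own top request is Request R7 ($49), but forcing Car 58→Request R7 and reassigning the rest optimally gives only $158 — worse by 12.

Car 58 receives Request R2.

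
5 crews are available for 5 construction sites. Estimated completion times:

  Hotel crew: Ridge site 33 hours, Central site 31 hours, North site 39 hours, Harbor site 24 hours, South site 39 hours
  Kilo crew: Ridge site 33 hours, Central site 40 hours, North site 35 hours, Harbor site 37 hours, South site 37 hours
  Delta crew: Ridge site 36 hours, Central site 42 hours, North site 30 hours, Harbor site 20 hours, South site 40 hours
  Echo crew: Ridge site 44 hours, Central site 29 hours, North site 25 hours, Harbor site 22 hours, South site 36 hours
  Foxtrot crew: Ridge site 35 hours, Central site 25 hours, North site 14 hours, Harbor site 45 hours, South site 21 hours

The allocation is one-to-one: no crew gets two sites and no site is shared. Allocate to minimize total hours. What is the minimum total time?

Min total: 130 hours

Optimal: Hotel crew→Central site (31 hours), Kilo crew→Ridge site (33 hours), Delta crew→Harbor site (20 hours), Echo crew→North site (25 hours), Foxtrot crew→South site (21 hours) — total 31+33+20+25+21 = 130 hours.
Column-greedy (each site in turn goes to its cheapest remaining crew) gives 140 hours, worse by 10.
Next-best assignment: Hotel crew→Ridge site, Kilo crew→South site, Delta crew→Harbor site, Echo crew→Central site, Foxtrot crew→North site = 133 hours.
Swapping Hotel crew↔Delta crew (Hotel crew→Harbor site 24 hours, Delta crew→Central site 42 hours) adds 15.
No other one-to-one assignment undercuts 130 hours.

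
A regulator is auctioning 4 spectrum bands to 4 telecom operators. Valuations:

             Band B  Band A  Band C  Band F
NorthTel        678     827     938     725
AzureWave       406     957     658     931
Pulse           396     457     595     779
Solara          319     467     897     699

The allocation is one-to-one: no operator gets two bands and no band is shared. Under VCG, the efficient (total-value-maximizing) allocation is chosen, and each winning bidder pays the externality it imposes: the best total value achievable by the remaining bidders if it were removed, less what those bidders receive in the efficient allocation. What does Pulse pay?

Efficient allocation: NorthTel→Band B ($678M), AzureWave→Band A ($957M), Pulse→Band F ($779M), Solara→Band C ($897M); total welfare W = $3311M.
Pulse receives Band F at value $779M, so the others get W − 779 = $2532M.
Without Pulse: best allocation of the remaining 3 bidders over all 4 bands is NorthTel→Band A ($827M), AzureWave→Band F ($931M), Solara→Band C ($897M), total $2655M.
VCG payment = (others' best without Pulse) − (others' welfare with Pulse) = 2655 − 2532 = $123M.

Pulse pays $123M.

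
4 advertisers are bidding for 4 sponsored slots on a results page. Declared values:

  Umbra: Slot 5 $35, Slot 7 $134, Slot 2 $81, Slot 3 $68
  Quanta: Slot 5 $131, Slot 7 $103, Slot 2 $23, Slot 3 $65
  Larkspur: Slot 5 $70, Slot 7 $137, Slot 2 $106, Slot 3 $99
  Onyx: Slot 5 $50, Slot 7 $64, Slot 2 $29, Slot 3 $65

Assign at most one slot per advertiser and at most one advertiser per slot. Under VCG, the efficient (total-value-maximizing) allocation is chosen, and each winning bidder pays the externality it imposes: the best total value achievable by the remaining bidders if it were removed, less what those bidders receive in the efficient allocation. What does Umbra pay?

Umbra pays $31.

Efficient allocation: Umbra→Slot 7 ($134), Quanta→Slot 5 ($131), Larkspur→Slot 2 ($106), Onyx→Slot 3 ($65); total welfare W = $436.
Umbra receives Slot 7 at value $134, so the others get W − 134 = $302.
Without Umbra: best allocation of the remaining 3 bidders over all 4 slots is Quanta→Slot 5 ($131), Larkspur→Slot 7 ($137), Onyx→Slot 3 ($65), total $333.
VCG payment = (others' best without Umbra) − (others' welfare with Umbra) = 333 − 302 = $31.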